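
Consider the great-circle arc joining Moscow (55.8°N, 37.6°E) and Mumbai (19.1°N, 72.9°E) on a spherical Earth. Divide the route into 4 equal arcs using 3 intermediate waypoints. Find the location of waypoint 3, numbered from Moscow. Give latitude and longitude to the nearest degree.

Convert each endpoint to a unit vector on the sphere (x = cos φ cos λ, y = cos φ sin λ, z = sin φ).
The central angle between the endpoints is δ = arccos(p₁·p₂) ≈ 0.790 rad (45.2°).
Interpolate at f = 3/4 with slerp weights a = sin((1−f)δ)/sin δ ≈ 0.276, b = sin(fδ)/sin δ ≈ 0.786.
p = a·p₁ + b·p₂ ≈ (0.341, 0.805, 0.486); φ = arcsin(p_z) ≈ 29.06°, λ = atan2(p_y, p_x) ≈ 67.01°.

≈ 29°N, 67°E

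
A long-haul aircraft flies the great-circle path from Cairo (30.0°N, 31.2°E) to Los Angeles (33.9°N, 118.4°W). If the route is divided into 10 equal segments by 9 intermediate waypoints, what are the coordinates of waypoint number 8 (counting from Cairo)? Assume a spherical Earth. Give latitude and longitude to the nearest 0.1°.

≈ 52.4°N, 101.8°W

The haversine formula gives a central angle δ ≈ 1.919 rad (109.9°) between the endpoints.
Interpolate at f = 8/10 with slerp weights a = sin((1−f)δ)/sin δ ≈ 0.398, b = sin(fδ)/sin δ ≈ 1.063.
p = a·p₁ + b·p₂ ≈ (-0.125, -0.598, 0.792); φ = arcsin(p_z) ≈ 52.38°, λ = atan2(p_y, p_x) ≈ -101.78°.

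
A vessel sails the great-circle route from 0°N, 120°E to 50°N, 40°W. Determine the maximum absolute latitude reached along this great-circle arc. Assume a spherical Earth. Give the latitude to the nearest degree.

≈ 74°N

The great circle lies in the plane with unit normal n̂ = (p₁ × p₂)/|p₁ × p₂|.
Here n̂_z ≈ -0.276; the vertex latitude is φ_max = arccos|n̂_z| ≈ 74.0°.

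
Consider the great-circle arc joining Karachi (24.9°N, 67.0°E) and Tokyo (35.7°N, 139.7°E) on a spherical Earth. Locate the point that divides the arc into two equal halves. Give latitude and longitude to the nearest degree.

≈ 36°N, 101°E

From cos δ = sin φ₁ sin φ₂ + cos φ₁ cos φ₂ cos Δλ, the central angle is δ ≈ 1.087 rad (62.3°).
Interpolate at f = 1/2 with slerp weights a = sin((1−f)δ)/sin δ ≈ 0.584, b = sin(fδ)/sin δ ≈ 0.584.
p = a·p₁ + b·p₂ ≈ (-0.155, 0.795, 0.587); φ = arcsin(p_z) ≈ 35.94°, λ = atan2(p_y, p_x) ≈ 101.02°.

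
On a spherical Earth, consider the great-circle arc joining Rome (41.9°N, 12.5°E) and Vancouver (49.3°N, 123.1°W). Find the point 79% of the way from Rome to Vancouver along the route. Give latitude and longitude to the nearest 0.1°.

Write both endpoints as unit vectors p₁, p₂ with components (cos φ cos λ, cos φ sin λ, sin φ).
The central angle between the endpoints is δ = arccos(p₁·p₂) ≈ 1.411 rad (80.8°).
Interpolate at f = 0.79 with slerp weights a = sin((1−f)δ)/sin δ ≈ 0.296, b = sin(fδ)/sin δ ≈ 0.909.
p = a·p₁ + b·p₂ ≈ (-0.109, -0.449, 0.887); φ = arcsin(p_z) ≈ 62.48°, λ = atan2(p_y, p_x) ≈ -103.63°.

≈ (62.5°N, 103.6°W)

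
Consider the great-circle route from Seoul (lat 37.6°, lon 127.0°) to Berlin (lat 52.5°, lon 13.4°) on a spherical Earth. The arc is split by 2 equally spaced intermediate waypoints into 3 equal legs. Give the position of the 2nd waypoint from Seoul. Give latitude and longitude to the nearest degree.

Write both endpoints as unit vectors p₁, p₂ with components (cos φ cos λ, cos φ sin λ, sin φ).
The central angle between the endpoints is δ = arccos(p₁·p₂) ≈ 1.276 rad (73.1°).
Interpolate at f = 2/3 with slerp weights a = sin((1−f)δ)/sin δ ≈ 0.431, b = sin(fδ)/sin δ ≈ 0.786.
p = a·p₁ + b·p₂ ≈ (0.260, 0.384, 0.886); φ = arcsin(p_z) ≈ 62.41°, λ = atan2(p_y, p_x) ≈ 55.91°.

≈ lat 62°, lon 56°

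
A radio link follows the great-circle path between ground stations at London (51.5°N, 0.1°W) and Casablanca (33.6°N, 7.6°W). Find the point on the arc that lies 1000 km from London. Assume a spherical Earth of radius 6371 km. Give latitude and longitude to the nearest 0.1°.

Write both endpoints as unit vectors p₁, p₂ with components (cos φ cos λ, cos φ sin λ, sin φ).
The central angle between the endpoints is δ = arccos(p₁·p₂) ≈ 0.327 rad (18.7°). The total great-circle distance is δ·R ≈ 0.327 × 6371 ≈ 2080 km, so the target fraction is f = 1000/2080 ≈ 0.481.
Interpolate at f ≈ 0.481 with slerp weights a = sin((1−f)δ)/sin δ ≈ 0.526, b = sin(fδ)/sin δ ≈ 0.487.
p = a·p₁ + b·p₂ ≈ (0.730, -0.054, 0.681); φ = arcsin(p_z) ≈ 42.96°, λ = atan2(p_y, p_x) ≈ -4.25°.

≈ 43.0°N, 4.3°W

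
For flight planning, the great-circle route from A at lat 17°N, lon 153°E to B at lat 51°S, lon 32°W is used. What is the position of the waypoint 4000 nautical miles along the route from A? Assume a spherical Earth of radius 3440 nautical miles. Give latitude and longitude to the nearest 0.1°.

The haversine formula gives a central angle δ ≈ 2.544 rad (145.8°) between the endpoints. The total great-circle distance is δ·R ≈ 2.544 × 3440 ≈ 8752 nmi, so the target fraction is f = 4000/8752 ≈ 0.457.
Interpolate at f ≈ 0.457 with slerp weights a = sin((1−f)δ)/sin δ ≈ 1.746, b = sin(fδ)/sin δ ≈ 1.632.
p = a·p₁ + b·p₂ ≈ (-0.617, 0.214, -0.758); φ = arcsin(p_z) ≈ -49.25°, λ = atan2(p_y, p_x) ≈ 160.88°.

≈ lat 49.3°S, lon 160.9°E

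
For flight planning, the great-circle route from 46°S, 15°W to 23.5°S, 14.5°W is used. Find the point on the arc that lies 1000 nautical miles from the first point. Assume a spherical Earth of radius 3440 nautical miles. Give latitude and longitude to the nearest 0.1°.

Convert each endpoint to a unit vector on the sphere (x = cos φ cos λ, y = cos φ sin λ, z = sin φ).
The central angle between the endpoints is δ = arccos(p₁·p₂) ≈ 0.393 rad (22.5°). The total great-circle distance is δ·R ≈ 0.393 × 3440 ≈ 1351 nmi, so the target fraction is f = 1000/1351 ≈ 0.740.
Interpolate at f ≈ 0.740 with slerp weights a = sin((1−f)δ)/sin δ ≈ 0.266, b = sin(fδ)/sin δ ≈ 0.749.
p = a·p₁ + b·p₂ ≈ (0.843, -0.220, -0.490); φ = arcsin(p_z) ≈ -29.35°, λ = atan2(p_y, p_x) ≈ -14.61°.

≈ 29.3°S, 14.6°W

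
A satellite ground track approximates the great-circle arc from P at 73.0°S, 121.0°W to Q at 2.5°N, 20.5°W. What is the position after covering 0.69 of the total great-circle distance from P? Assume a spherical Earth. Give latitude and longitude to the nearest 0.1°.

The haversine formula gives a central angle δ ≈ 1.666 rad (95.4°) between the endpoints.
Interpolate at f = 0.69 with slerp weights a = sin((1−f)δ)/sin δ ≈ 0.496, b = sin(fδ)/sin δ ≈ 0.917.
p = a·p₁ + b·p₂ ≈ (0.783, -0.445, -0.434); φ = arcsin(p_z) ≈ -25.74°, λ = atan2(p_y, p_x) ≈ -29.61°.

≈ 25.7°S, 29.6°W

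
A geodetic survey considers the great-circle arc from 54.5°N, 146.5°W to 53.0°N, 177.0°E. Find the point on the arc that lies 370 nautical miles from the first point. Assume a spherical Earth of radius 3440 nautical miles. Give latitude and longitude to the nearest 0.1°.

Convert each endpoint to a unit vector on the sphere (x = cos φ cos λ, y = cos φ sin λ, z = sin φ).
The central angle between the endpoints is δ = arccos(p₁·p₂) ≈ 0.373 rad (21.4°). The total great-circle distance is δ·R ≈ 0.373 × 3440 ≈ 1284 nmi, so the target fraction is f = 370/1284 ≈ 0.288.
Interpolate at f ≈ 0.288 with slerp weights a = sin((1−f)δ)/sin δ ≈ 0.720, b = sin(fδ)/sin δ ≈ 0.294.
p = a·p₁ + b·p₂ ≈ (-0.526, -0.222, 0.821); φ = arcsin(p_z) ≈ 55.22°, λ = atan2(p_y, p_x) ≈ -157.14°.

≈ 55.2°N, 157.1°W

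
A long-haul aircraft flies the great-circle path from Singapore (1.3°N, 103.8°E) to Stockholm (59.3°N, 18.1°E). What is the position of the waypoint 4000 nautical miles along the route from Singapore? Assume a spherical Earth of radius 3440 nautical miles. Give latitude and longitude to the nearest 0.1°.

≈ 53.0°N, 52.8°E

Convert each endpoint to a unit vector on the sphere (x = cos φ cos λ, y = cos φ sin λ, z = sin φ).
The central angle between the endpoints is δ = arccos(p₁·p₂) ≈ 1.513 rad (86.7°). The total great-circle distance is δ·R ≈ 1.513 × 3440 ≈ 5205 nmi, so the target fraction is f = 4000/5205 ≈ 0.769.
Interpolate at f ≈ 0.769 with slerp weights a = sin((1−f)δ)/sin δ ≈ 0.344, b = sin(fδ)/sin δ ≈ 0.919.
p = a·p₁ + b·p₂ ≈ (0.364, 0.479, 0.798); φ = arcsin(p_z) ≈ 52.98°, λ = atan2(p_y, p_x) ≈ 52.78°.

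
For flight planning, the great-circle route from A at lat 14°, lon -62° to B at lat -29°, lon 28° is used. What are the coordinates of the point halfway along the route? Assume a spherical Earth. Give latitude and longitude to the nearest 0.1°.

Convert each endpoint to a unit vector on the sphere (x = cos φ cos λ, y = cos φ sin λ, z = sin φ).
The central angle between the endpoints is δ = arccos(p₁·p₂) ≈ 1.688 rad (96.7°).
Interpolate at f = 1/2 with slerp weights a = sin((1−f)δ)/sin δ ≈ 0.753, b = sin(fδ)/sin δ ≈ 0.753.
p = a·p₁ + b·p₂ ≈ (0.924, -0.336, -0.183); φ = arcsin(p_z) ≈ -10.53°, λ = atan2(p_y, p_x) ≈ -19.97°.

≈ lat -10.5°, lon -20.0°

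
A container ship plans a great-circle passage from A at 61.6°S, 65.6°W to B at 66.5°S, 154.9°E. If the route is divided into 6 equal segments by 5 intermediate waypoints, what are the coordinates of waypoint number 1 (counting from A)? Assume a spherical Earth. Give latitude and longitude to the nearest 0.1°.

Convert each endpoint to a unit vector on the sphere (x = cos φ cos λ, y = cos φ sin λ, z = sin φ).
The central angle between the endpoints is δ = arccos(p₁·p₂) ≈ 0.847 rad (48.5°).
Interpolate at f = 1/6 with slerp weights a = sin((1−f)δ)/sin δ ≈ 0.866, b = sin(fδ)/sin δ ≈ 0.188.
p = a·p₁ + b·p₂ ≈ (0.102, -0.343, -0.934); φ = arcsin(p_z) ≈ -69.02°, λ = atan2(p_y, p_x) ≈ -73.40°.

≈ 69.0°S, 73.4°W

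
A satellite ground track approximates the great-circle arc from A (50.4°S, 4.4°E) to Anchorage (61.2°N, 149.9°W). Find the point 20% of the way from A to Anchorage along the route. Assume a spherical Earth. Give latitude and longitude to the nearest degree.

Write both endpoints as unit vectors p₁, p₂ with components (cos φ cos λ, cos φ sin λ, sin φ).
The central angle between the endpoints is δ = arccos(p₁·p₂) ≈ 2.830 rad (162.2°).
Interpolate at f = 0.20 with slerp weights a = sin((1−f)δ)/sin δ ≈ 2.510, b = sin(fδ)/sin δ ≈ 1.750.
p = a·p₁ + b·p₂ ≈ (0.866, -0.300, -0.400); φ = arcsin(p_z) ≈ -23.60°, λ = atan2(p_y, p_x) ≈ -19.12°.

≈ (24°S, 19°W)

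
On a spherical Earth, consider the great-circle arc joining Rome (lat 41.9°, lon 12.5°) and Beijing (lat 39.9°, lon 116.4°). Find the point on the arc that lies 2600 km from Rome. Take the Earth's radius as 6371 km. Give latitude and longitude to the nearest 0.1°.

Convert each endpoint to a unit vector on the sphere (x = cos φ cos λ, y = cos φ sin λ, z = sin φ).
The central angle between the endpoints is δ = arccos(p₁·p₂) ≈ 1.275 rad (73.1°). The total great-circle distance is δ·R ≈ 1.275 × 6371 ≈ 8125 km, so the target fraction is f = 2600/8125 ≈ 0.320.
Interpolate at f ≈ 0.320 with slerp weights a = sin((1−f)δ)/sin δ ≈ 0.797, b = sin(fδ)/sin δ ≈ 0.415.
p = a·p₁ + b·p₂ ≈ (0.438, 0.413, 0.798); φ = arcsin(p_z) ≈ 52.98°, λ = atan2(p_y, p_x) ≈ 43.37°.

≈ lat 53.0°, lon 43.4°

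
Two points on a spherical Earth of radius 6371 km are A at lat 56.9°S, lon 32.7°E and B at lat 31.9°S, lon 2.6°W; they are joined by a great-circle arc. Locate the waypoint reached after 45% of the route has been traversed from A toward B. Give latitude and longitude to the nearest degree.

≈ lat 47°S, lon 13°E

Write both endpoints as unit vectors p₁, p₂ with components (cos φ cos λ, cos φ sin λ, sin φ).
The central angle between the endpoints is δ = arccos(p₁·p₂) ≈ 0.608 rad (34.8°).
Interpolate at f = 0.45 with slerp weights a = sin((1−f)δ)/sin δ ≈ 0.575, b = sin(fδ)/sin δ ≈ 0.473.
p = a·p₁ + b·p₂ ≈ (0.665, 0.151, -0.731); φ = arcsin(p_z) ≈ -46.99°, λ = atan2(p_y, p_x) ≈ 12.81°.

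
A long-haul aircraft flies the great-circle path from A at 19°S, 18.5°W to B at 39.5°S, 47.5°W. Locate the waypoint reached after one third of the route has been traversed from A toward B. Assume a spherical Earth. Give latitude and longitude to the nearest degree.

From cos δ = sin φ₁ sin φ₂ + cos φ₁ cos φ₂ cos Δλ, the central angle is δ ≈ 0.564 rad (32.3°).
Interpolate at f = 1/3 with slerp weights a = sin((1−f)δ)/sin δ ≈ 0.687, b = sin(fδ)/sin δ ≈ 0.350.
p = a·p₁ + b·p₂ ≈ (0.798, -0.405, -0.446); φ = arcsin(p_z) ≈ -26.49°, λ = atan2(p_y, p_x) ≈ -26.90°.

≈ 26°S, 27°W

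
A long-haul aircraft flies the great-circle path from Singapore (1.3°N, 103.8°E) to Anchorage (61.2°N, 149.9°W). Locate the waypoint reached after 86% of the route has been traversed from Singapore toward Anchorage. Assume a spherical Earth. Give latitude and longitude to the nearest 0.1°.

Write both endpoints as unit vectors p₁, p₂ with components (cos φ cos λ, cos φ sin λ, sin φ).
The central angle between the endpoints is δ = arccos(p₁·p₂) ≈ 1.686 rad (96.6°).
Interpolate at f = 0.86 with slerp weights a = sin((1−f)δ)/sin δ ≈ 0.235, b = sin(fδ)/sin δ ≈ 0.999.
p = a·p₁ + b·p₂ ≈ (-0.473, -0.013, 0.881); φ = arcsin(p_z) ≈ 61.78°, λ = atan2(p_y, p_x) ≈ -178.44°.

≈ 61.8°N, 178.4°W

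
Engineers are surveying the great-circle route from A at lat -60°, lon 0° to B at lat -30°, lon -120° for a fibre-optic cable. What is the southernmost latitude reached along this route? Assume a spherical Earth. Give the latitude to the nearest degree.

≈ -67°

The great circle lies in the plane with unit normal n̂ = (p₁ × p₂)/|p₁ × p₂|.
Here n̂_z ≈ -0.384; the vertex latitude is φ_max = arccos|n̂_z| ≈ 67.4°.
Check via Clairaut: cos φ_max = |cos φ₁| · sin C = cos(60.0°)·sin(129.8°) ≈ 0.384, again giving ≈ 67.4°.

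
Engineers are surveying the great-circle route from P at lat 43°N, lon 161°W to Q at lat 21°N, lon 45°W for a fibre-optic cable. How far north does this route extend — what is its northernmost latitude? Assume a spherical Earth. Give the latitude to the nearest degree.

The great circle lies in the plane with unit normal n̂ = (p₁ × p₂)/|p₁ × p₂|.
Here n̂_z ≈ +0.615; the vertex latitude is φ_max = arccos|n̂_z| ≈ 52.1°.

≈ 52°N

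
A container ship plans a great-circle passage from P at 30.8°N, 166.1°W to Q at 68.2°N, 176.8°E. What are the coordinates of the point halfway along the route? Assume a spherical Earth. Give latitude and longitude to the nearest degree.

Write both endpoints as unit vectors p₁, p₂ with components (cos φ cos λ, cos φ sin λ, sin φ).
The central angle between the endpoints is δ = arccos(p₁·p₂) ≈ 0.676 rad (38.7°).
Interpolate at f = 1/2 with slerp weights a = sin((1−f)δ)/sin δ ≈ 0.530, b = sin(fδ)/sin δ ≈ 0.530.
p = a·p₁ + b·p₂ ≈ (-0.638, -0.098, 0.763); φ = arcsin(p_z) ≈ 49.77°, λ = atan2(p_y, p_x) ≈ -171.24°.

≈ 50°N, 171°W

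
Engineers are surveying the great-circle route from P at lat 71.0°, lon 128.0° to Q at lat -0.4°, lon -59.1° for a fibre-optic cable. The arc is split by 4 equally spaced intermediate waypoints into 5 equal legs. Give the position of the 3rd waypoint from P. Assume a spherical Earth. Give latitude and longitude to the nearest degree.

Write both endpoints as unit vectors p₁, p₂ with components (cos φ cos λ, cos φ sin λ, sin φ).
The central angle between the endpoints is δ = arccos(p₁·p₂) ≈ 1.907 rad (109.2°).
Interpolate at f = 3/5 with slerp weights a = sin((1−f)δ)/sin δ ≈ 0.732, b = sin(fδ)/sin δ ≈ 0.964.
p = a·p₁ + b·p₂ ≈ (0.348, -0.640, 0.685); φ = arcsin(p_z) ≈ 43.25°, λ = atan2(p_y, p_x) ≈ -61.42°.

≈ lat 43°, lon -61°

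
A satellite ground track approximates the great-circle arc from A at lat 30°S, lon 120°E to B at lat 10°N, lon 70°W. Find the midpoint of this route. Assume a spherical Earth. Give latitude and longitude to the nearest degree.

≈ lat 58°S, lon 119°W

The haversine formula gives a central angle δ ≈ 2.756 rad (157.9°) between the endpoints.
Interpolate at f = 1/2 with slerp weights a = sin((1−f)δ)/sin δ ≈ 2.612, b = sin(fδ)/sin δ ≈ 2.612.
p = a·p₁ + b·p₂ ≈ (-0.251, -0.458, -0.853); φ = arcsin(p_z) ≈ -58.49°, λ = atan2(p_y, p_x) ≈ -118.74°.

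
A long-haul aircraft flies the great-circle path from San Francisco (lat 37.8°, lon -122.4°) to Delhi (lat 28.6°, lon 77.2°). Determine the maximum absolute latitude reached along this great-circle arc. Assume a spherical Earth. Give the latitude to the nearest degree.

≈ 76°

The great circle lies in the plane with unit normal n̂ = (p₁ × p₂)/|p₁ × p₂|.
Here n̂_z ≈ -0.249; the vertex latitude is φ_max = arccos|n̂_z| ≈ 75.6°.
Check via Clairaut: cos φ_max = |cos φ₁| · sin C = cos(37.8°)·sin(18.4°) ≈ 0.249, again giving ≈ 75.6°.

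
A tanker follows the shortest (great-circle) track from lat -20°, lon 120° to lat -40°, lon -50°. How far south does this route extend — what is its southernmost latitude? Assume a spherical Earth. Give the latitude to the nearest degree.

The great circle lies in the plane with unit normal n̂ = (p₁ × p₂)/|p₁ × p₂|.
Here n̂_z ≈ -0.143; the vertex latitude is φ_max = arccos|n̂_z| ≈ 81.8°.

≈ -82°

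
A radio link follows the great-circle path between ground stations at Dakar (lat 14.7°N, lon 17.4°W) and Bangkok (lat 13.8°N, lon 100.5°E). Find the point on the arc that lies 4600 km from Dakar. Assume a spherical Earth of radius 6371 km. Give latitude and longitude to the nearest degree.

≈ lat 25°N, lon 25°E

Write both endpoints as unit vectors p₁, p₂ with components (cos φ cos λ, cos φ sin λ, sin φ).
The central angle between the endpoints is δ = arccos(p₁·p₂) ≈ 1.960 rad (112.3°). The total great-circle distance is δ·R ≈ 1.960 × 6371 ≈ 12484 km, so the target fraction is f = 4600/12484 ≈ 0.368.
Interpolate at f ≈ 0.368 with slerp weights a = sin((1−f)δ)/sin δ ≈ 1.021, b = sin(fδ)/sin δ ≈ 0.714.
p = a·p₁ + b·p₂ ≈ (0.816, 0.387, 0.429); φ = arcsin(p_z) ≈ 25.43°, λ = atan2(p_y, p_x) ≈ 25.35°.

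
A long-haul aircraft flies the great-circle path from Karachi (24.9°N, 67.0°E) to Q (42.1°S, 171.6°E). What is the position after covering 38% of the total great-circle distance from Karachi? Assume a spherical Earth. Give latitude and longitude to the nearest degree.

≈ (4°S, 101°E)

Convert each endpoint to a unit vector on the sphere (x = cos φ cos λ, y = cos φ sin λ, z = sin φ).
The central angle between the endpoints is δ = arccos(p₁·p₂) ≈ 2.040 rad (116.9°).
Interpolate at f = 0.38 with slerp weights a = sin((1−f)δ)/sin δ ≈ 1.069, b = sin(fδ)/sin δ ≈ 0.784.
p = a·p₁ + b·p₂ ≈ (-0.197, 0.977, -0.076); φ = arcsin(p_z) ≈ -4.35°, λ = atan2(p_y, p_x) ≈ 101.39°.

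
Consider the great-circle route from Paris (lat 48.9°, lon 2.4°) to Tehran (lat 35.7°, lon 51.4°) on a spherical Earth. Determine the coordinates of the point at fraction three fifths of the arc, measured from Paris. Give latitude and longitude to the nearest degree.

≈ lat 43°, lon 34°

From cos δ = sin φ₁ sin φ₂ + cos φ₁ cos φ₂ cos Δλ, the central angle is δ ≈ 0.660 rad (37.8°).
Interpolate at f = 3/5 with slerp weights a = sin((1−f)δ)/sin δ ≈ 0.426, b = sin(fδ)/sin δ ≈ 0.629.
p = a·p₁ + b·p₂ ≈ (0.598, 0.411, 0.688); φ = arcsin(p_z) ≈ 43.46°, λ = atan2(p_y, p_x) ≈ 34.49°.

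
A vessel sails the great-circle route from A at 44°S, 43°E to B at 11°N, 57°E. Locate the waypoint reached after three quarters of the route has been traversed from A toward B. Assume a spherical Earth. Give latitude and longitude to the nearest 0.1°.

≈ 2.8°S, 54.1°E

The haversine formula gives a central angle δ ≈ 0.985 rad (56.5°) between the endpoints.
Interpolate at f = 3/4 with slerp weights a = sin((1−f)δ)/sin δ ≈ 0.293, b = sin(fδ)/sin δ ≈ 0.808.
p = a·p₁ + b·p₂ ≈ (0.586, 0.809, -0.049); φ = arcsin(p_z) ≈ -2.81°, λ = atan2(p_y, p_x) ≈ 54.08°.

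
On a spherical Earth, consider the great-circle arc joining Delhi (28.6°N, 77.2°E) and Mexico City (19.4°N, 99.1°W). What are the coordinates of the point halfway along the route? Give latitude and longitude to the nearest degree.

Write both endpoints as unit vectors p₁, p₂ with components (cos φ cos λ, cos φ sin λ, sin φ).
The central angle between the endpoints is δ = arccos(p₁·p₂) ≈ 2.302 rad (131.9°).
Interpolate at f = 1/2 with slerp weights a = sin((1−f)δ)/sin δ ≈ 1.226, b = sin(fδ)/sin δ ≈ 1.226.
p = a·p₁ + b·p₂ ≈ (0.056, -0.092, 0.994); φ = arcsin(p_z) ≈ 83.82°, λ = atan2(p_y, p_x) ≈ -58.91°.

≈ 84°N, 59°W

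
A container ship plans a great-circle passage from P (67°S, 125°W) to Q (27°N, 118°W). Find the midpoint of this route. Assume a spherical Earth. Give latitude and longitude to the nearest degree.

Write both endpoints as unit vectors p₁, p₂ with components (cos φ cos λ, cos φ sin λ, sin φ).
The central angle between the endpoints is δ = arccos(p₁·p₂) ≈ 1.643 rad (94.1°).
Interpolate at f = 1/2 with slerp weights a = sin((1−f)δ)/sin δ ≈ 0.734, b = sin(fδ)/sin δ ≈ 0.734.
p = a·p₁ + b·p₂ ≈ (-0.472, -0.813, -0.342); φ = arcsin(p_z) ≈ -20.03°, λ = atan2(p_y, p_x) ≈ -120.13°.

≈ (20°S, 120°W)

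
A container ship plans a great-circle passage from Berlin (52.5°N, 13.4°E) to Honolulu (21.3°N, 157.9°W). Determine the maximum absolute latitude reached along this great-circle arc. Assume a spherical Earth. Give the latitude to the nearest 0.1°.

≈ 84.9°N

The great circle lies in the plane with unit normal n̂ = (p₁ × p₂)/|p₁ × p₂|.
Here n̂_z ≈ -0.089; the vertex latitude is φ_max = arccos|n̂_z| ≈ 84.9°.
Check via Clairaut: cos φ_max = |cos φ₁| · sin C = cos(52.5°)·sin(8.4°) ≈ 0.089, again giving ≈ 84.9°.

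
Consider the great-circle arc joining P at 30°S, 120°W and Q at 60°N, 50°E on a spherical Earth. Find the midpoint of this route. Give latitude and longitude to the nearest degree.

Write both endpoints as unit vectors p₁, p₂ with components (cos φ cos λ, cos φ sin λ, sin φ).
The central angle between the endpoints is δ = arccos(p₁·p₂) ≈ 2.605 rad (149.3°).
Interpolate at f = 1/2 with slerp weights a = sin((1−f)δ)/sin δ ≈ 1.886, b = sin(fδ)/sin δ ≈ 1.886.
p = a·p₁ + b·p₂ ≈ (-0.211, -0.692, 0.690); φ = arcsin(p_z) ≈ 43.66°, λ = atan2(p_y, p_x) ≈ -106.92°.

≈ 44°N, 107°W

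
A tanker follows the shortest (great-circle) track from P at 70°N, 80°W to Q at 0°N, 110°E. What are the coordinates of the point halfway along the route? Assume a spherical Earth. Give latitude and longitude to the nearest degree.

≈ 55°N, 115°E

Write both endpoints as unit vectors p₁, p₂ with components (cos φ cos λ, cos φ sin λ, sin φ).
The central angle between the endpoints is δ = arccos(p₁·p₂) ≈ 1.914 rad (109.7°).
Interpolate at f = 1/2 with slerp weights a = sin((1−f)δ)/sin δ ≈ 0.868, b = sin(fδ)/sin δ ≈ 0.868.
p = a·p₁ + b·p₂ ≈ (-0.245, 0.523, 0.816); φ = arcsin(p_z) ≈ 54.68°, λ = atan2(p_y, p_x) ≈ 115.12°.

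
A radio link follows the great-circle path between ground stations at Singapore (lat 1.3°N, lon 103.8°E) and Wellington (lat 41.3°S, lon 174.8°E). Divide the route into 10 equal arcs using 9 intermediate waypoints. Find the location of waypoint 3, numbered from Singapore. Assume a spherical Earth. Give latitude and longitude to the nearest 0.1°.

The haversine formula gives a central angle δ ≈ 1.339 rad (76.7°) between the endpoints.
Interpolate at f = 3/10 with slerp weights a = sin((1−f)δ)/sin δ ≈ 0.828, b = sin(fδ)/sin δ ≈ 0.402.
p = a·p₁ + b·p₂ ≈ (-0.498, 0.831, -0.246); φ = arcsin(p_z) ≈ -14.26°, λ = atan2(p_y, p_x) ≈ 120.93°.

≈ lat 14.3°S, lon 120.9°E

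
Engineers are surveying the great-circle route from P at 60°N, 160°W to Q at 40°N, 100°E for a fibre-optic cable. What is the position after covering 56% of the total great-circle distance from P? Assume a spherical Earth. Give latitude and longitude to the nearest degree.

≈ 59°N, 130°E

Write both endpoints as unit vectors p₁, p₂ with components (cos φ cos λ, cos φ sin λ, sin φ).
The central angle between the endpoints is δ = arccos(p₁·p₂) ≈ 1.059 rad (60.6°).
Interpolate at f = 0.56 with slerp weights a = sin((1−f)δ)/sin δ ≈ 0.515, b = sin(fδ)/sin δ ≈ 0.641.
p = a·p₁ + b·p₂ ≈ (-0.327, 0.395, 0.858); φ = arcsin(p_z) ≈ 59.11°, λ = atan2(p_y, p_x) ≈ 129.62°.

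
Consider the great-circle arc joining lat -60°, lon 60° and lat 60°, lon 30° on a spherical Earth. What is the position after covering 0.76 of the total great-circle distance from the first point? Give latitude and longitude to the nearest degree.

The haversine formula gives a central angle δ ≈ 2.134 rad (122.2°) between the endpoints.
Interpolate at f = 0.76 with slerp weights a = sin((1−f)δ)/sin δ ≈ 0.579, b = sin(fδ)/sin δ ≈ 1.181.
p = a·p₁ + b·p₂ ≈ (0.656, 0.546, 0.521); φ = arcsin(p_z) ≈ 31.39°, λ = atan2(p_y, p_x) ≈ 39.77°.

≈ lat 31°, lon 40°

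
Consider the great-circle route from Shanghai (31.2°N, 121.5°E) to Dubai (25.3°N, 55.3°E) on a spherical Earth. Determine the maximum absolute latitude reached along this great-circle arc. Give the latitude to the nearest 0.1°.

The great circle lies in the plane with unit normal n̂ = (p₁ × p₂)/|p₁ × p₂|.
Here n̂_z ≈ -0.837; the vertex latitude is φ_max = arccos|n̂_z| ≈ 33.2°.

≈ 33.2°N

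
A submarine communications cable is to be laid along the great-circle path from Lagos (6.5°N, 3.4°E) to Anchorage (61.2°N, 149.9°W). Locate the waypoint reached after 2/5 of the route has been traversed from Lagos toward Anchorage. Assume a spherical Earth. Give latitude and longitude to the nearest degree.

≈ 49°N, 10°W

Write both endpoints as unit vectors p₁, p₂ with components (cos φ cos λ, cos φ sin λ, sin φ).
The central angle between the endpoints is δ = arccos(p₁·p₂) ≈ 1.905 rad (109.2°).
Interpolate at f = 2/5 with slerp weights a = sin((1−f)δ)/sin δ ≈ 0.963, b = sin(fδ)/sin δ ≈ 0.731.
p = a·p₁ + b·p₂ ≈ (0.651, -0.120, 0.750); φ = arcsin(p_z) ≈ 48.56°, λ = atan2(p_y, p_x) ≈ -10.43°.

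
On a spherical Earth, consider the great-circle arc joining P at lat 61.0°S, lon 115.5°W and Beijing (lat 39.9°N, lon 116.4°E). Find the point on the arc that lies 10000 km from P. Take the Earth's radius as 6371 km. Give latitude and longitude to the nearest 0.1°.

≈ lat 4.7°S, lon 146.0°E

Write both endpoints as unit vectors p₁, p₂ with components (cos φ cos λ, cos φ sin λ, sin φ).
The central angle between the endpoints is δ = arccos(p₁·p₂) ≈ 2.482 rad (142.2°). The total great-circle distance is δ·R ≈ 2.482 × 6371 ≈ 15816 km, so the target fraction is f = 10000/15816 ≈ 0.632.
Interpolate at f ≈ 0.632 with slerp weights a = sin((1−f)δ)/sin δ ≈ 1.292, b = sin(fδ)/sin δ ≈ 1.633.
p = a·p₁ + b·p₂ ≈ (-0.827, 0.557, -0.083); φ = arcsin(p_z) ≈ -4.74°, λ = atan2(p_y, p_x) ≈ 146.04°.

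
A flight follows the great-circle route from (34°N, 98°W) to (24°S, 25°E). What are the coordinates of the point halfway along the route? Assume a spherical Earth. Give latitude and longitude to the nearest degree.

Convert each endpoint to a unit vector on the sphere (x = cos φ cos λ, y = cos φ sin λ, z = sin φ).
The central angle between the endpoints is δ = arccos(p₁·p₂) ≈ 2.265 rad (129.8°).
Interpolate at f = 1/2 with slerp weights a = sin((1−f)δ)/sin δ ≈ 1.178, b = sin(fδ)/sin δ ≈ 1.178.
p = a·p₁ + b·p₂ ≈ (0.840, -0.512, 0.180); φ = arcsin(p_z) ≈ 10.35°, λ = atan2(p_y, p_x) ≈ -31.40°.

≈ (10°N, 31°W)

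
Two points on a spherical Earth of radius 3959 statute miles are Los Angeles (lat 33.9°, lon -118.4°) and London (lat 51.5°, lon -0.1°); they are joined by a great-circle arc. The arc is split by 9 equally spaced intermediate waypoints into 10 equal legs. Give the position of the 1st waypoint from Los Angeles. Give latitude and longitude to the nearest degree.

From cos δ = sin φ₁ sin φ₂ + cos φ₁ cos φ₂ cos Δλ, the central angle is δ ≈ 1.378 rad (79.0°).
Interpolate at f = 1/10 with slerp weights a = sin((1−f)δ)/sin δ ≈ 0.964, b = sin(fδ)/sin δ ≈ 0.140.
p = a·p₁ + b·p₂ ≈ (-0.293, -0.704, 0.647); φ = arcsin(p_z) ≈ 40.32°, λ = atan2(p_y, p_x) ≈ -112.63°.

≈ lat 40°, lon -113°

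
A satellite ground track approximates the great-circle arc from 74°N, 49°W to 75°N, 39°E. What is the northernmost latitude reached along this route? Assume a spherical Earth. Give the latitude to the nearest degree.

≈ 79°N

The great circle lies in the plane with unit normal n̂ = (p₁ × p₂)/|p₁ × p₂|.
Here n̂_z ≈ +0.195; the vertex latitude is φ_max = arccos|n̂_z| ≈ 78.7°.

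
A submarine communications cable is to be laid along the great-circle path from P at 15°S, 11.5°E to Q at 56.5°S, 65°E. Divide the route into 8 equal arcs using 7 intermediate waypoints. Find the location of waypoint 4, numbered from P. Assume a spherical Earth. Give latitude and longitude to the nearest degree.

≈ 39°S, 30°E

Convert each endpoint to a unit vector on the sphere (x = cos φ cos λ, y = cos φ sin λ, z = sin φ).
The central angle between the endpoints is δ = arccos(p₁·p₂) ≈ 1.009 rad (57.8°).
Interpolate at f = 4/8 with slerp weights a = sin((1−f)δ)/sin δ ≈ 0.571, b = sin(fδ)/sin δ ≈ 0.571.
p = a·p₁ + b·p₂ ≈ (0.674, 0.396, -0.624); φ = arcsin(p_z) ≈ -38.61°, λ = atan2(p_y, p_x) ≈ 30.42°.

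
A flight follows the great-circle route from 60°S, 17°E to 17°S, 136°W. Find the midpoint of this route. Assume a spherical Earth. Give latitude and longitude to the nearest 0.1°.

Convert each endpoint to a unit vector on the sphere (x = cos φ cos λ, y = cos φ sin λ, z = sin φ).
The central angle between the endpoints is δ = arccos(p₁·p₂) ≈ 1.745 rad (100.0°).
Interpolate at f = 1/2 with slerp weights a = sin((1−f)δ)/sin δ ≈ 0.777, b = sin(fδ)/sin δ ≈ 0.777.
p = a·p₁ + b·p₂ ≈ (-0.163, -0.403, -0.901); φ = arcsin(p_z) ≈ -64.24°, λ = atan2(p_y, p_x) ≈ -112.04°.

≈ 64.2°S, 112.0°W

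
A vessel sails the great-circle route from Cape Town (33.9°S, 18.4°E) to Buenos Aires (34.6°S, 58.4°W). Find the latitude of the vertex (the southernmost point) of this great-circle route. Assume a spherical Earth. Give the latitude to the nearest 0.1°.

≈ 41.0°S

The great circle lies in the plane with unit normal n̂ = (p₁ × p₂)/|p₁ × p₂|.
Here n̂_z ≈ -0.755; the vertex latitude is φ_max = arccos|n̂_z| ≈ 41.0°.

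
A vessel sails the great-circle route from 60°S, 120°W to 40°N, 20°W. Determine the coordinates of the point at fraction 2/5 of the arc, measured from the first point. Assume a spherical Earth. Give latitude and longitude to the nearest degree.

Convert each endpoint to a unit vector on the sphere (x = cos φ cos λ, y = cos φ sin λ, z = sin φ).
The central angle between the endpoints is δ = arccos(p₁·p₂) ≈ 2.244 rad (128.5°).
Interpolate at f = 2/5 with slerp weights a = sin((1−f)δ)/sin δ ≈ 1.247, b = sin(fδ)/sin δ ≈ 1.000.
p = a·p₁ + b·p₂ ≈ (0.408, -0.802, -0.437); φ = arcsin(p_z) ≈ -25.91°, λ = atan2(p_y, p_x) ≈ -63.03°.

≈ 26°S, 63°W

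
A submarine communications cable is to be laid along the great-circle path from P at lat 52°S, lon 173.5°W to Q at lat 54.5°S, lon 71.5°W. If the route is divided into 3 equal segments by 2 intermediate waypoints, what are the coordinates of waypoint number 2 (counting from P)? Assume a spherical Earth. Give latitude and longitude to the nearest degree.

Write both endpoints as unit vectors p₁, p₂ with components (cos φ cos λ, cos φ sin λ, sin φ).
The central angle between the endpoints is δ = arccos(p₁·p₂) ≈ 0.968 rad (55.4°).
Interpolate at f = 2/3 with slerp weights a = sin((1−f)δ)/sin δ ≈ 0.385, b = sin(fδ)/sin δ ≈ 0.730.
p = a·p₁ + b·p₂ ≈ (-0.101, -0.429, -0.898); φ = arcsin(p_z) ≈ -63.86°, λ = atan2(p_y, p_x) ≈ -103.24°.

≈ lat 64°S, lon 103°W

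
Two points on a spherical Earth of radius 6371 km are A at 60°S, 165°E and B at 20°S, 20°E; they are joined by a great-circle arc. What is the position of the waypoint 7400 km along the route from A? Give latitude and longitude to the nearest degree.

Write both endpoints as unit vectors p₁, p₂ with components (cos φ cos λ, cos φ sin λ, sin φ).
The central angle between the endpoints is δ = arccos(p₁·p₂) ≈ 1.660 rad (95.1°). The total great-circle distance is δ·R ≈ 1.660 × 6371 ≈ 10573 km, so the target fraction is f = 7400/10573 ≈ 0.700.
Interpolate at f ≈ 0.700 with slerp weights a = sin((1−f)δ)/sin δ ≈ 0.480, b = sin(fδ)/sin δ ≈ 0.921.
p = a·p₁ + b·p₂ ≈ (0.582, 0.358, -0.730); φ = arcsin(p_z) ≈ -46.92°, λ = atan2(p_y, p_x) ≈ 31.62°.

≈ 47°S, 32°E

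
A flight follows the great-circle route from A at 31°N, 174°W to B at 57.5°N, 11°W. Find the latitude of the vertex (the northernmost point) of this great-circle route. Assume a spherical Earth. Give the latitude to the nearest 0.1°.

≈ 82.3°N

The great circle lies in the plane with unit normal n̂ = (p₁ × p₂)/|p₁ × p₂|.
Here n̂_z ≈ +0.135; the vertex latitude is φ_max = arccos|n̂_z| ≈ 82.3°.
Check via Clairaut: cos φ_max = |cos φ₁| · sin C = cos(31.0°)·sin(9.0°) ≈ 0.135, again giving ≈ 82.3°.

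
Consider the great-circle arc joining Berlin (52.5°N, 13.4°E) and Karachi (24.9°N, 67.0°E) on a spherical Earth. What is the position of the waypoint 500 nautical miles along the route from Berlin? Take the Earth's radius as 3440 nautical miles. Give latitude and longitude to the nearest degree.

Write both endpoints as unit vectors p₁, p₂ with components (cos φ cos λ, cos φ sin λ, sin φ).
The central angle between the endpoints is δ = arccos(p₁·p₂) ≈ 0.848 rad (48.6°). The total great-circle distance is δ·R ≈ 0.848 × 3440 ≈ 2916 nmi, so the target fraction is f = 500/2916 ≈ 0.171.
Interpolate at f ≈ 0.171 with slerp weights a = sin((1−f)δ)/sin δ ≈ 0.862, b = sin(fδ)/sin δ ≈ 0.193.
p = a·p₁ + b·p₂ ≈ (0.579, 0.283, 0.765); φ = arcsin(p_z) ≈ 49.90°, λ = atan2(p_y, p_x) ≈ 26.05°.

≈ (50°N, 26°E)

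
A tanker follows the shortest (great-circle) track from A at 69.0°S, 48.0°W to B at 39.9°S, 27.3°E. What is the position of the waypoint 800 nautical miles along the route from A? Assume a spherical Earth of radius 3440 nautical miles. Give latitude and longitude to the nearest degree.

≈ 66°S, 14°W

Write both endpoints as unit vectors p₁, p₂ with components (cos φ cos λ, cos φ sin λ, sin φ).
The central angle between the endpoints is δ = arccos(p₁·p₂) ≈ 0.838 rad (48.0°). The total great-circle distance is δ·R ≈ 0.838 × 3440 ≈ 2884 nmi, so the target fraction is f = 800/2884 ≈ 0.277.
Interpolate at f ≈ 0.277 with slerp weights a = sin((1−f)δ)/sin δ ≈ 0.766, b = sin(fδ)/sin δ ≈ 0.310.
p = a·p₁ + b·p₂ ≈ (0.395, -0.095, -0.914); φ = arcsin(p_z) ≈ -66.04°, λ = atan2(p_y, p_x) ≈ -13.51°.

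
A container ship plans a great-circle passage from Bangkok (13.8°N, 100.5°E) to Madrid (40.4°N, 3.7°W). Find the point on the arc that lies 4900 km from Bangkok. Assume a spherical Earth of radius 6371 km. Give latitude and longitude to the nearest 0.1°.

Write both endpoints as unit vectors p₁, p₂ with components (cos φ cos λ, cos φ sin λ, sin φ).
The central angle between the endpoints is δ = arccos(p₁·p₂) ≈ 1.598 rad (91.5°). The total great-circle distance is δ·R ≈ 1.598 × 6371 ≈ 10178 km, so the target fraction is f = 4900/10178 ≈ 0.481.
Interpolate at f ≈ 0.481 with slerp weights a = sin((1−f)δ)/sin δ ≈ 0.737, b = sin(fδ)/sin δ ≈ 0.696.
p = a·p₁ + b·p₂ ≈ (0.398, 0.670, 0.627); φ = arcsin(p_z) ≈ 38.81°, λ = atan2(p_y, p_x) ≈ 59.26°.

≈ 38.8°N, 59.3°E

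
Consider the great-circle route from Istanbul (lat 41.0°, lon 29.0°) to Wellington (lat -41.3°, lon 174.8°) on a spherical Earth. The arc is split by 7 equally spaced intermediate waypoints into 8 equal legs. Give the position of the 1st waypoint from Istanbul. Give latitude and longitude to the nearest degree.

≈ lat 35°, lon 52°

From cos δ = sin φ₁ sin φ₂ + cos φ₁ cos φ₂ cos Δλ, the central angle is δ ≈ 2.695 rad (154.4°).
Interpolate at f = 1/8 with slerp weights a = sin((1−f)δ)/sin δ ≈ 1.634, b = sin(fδ)/sin δ ≈ 0.765.
p = a·p₁ + b·p₂ ≈ (0.506, 0.650, 0.567); φ = arcsin(p_z) ≈ 34.54°, λ = atan2(p_y, p_x) ≈ 52.10°.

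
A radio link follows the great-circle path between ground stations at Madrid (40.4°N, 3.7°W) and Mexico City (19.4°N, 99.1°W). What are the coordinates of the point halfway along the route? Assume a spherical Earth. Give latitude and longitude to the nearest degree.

The haversine formula gives a central angle δ ≈ 1.423 rad (81.5°) between the endpoints.
Interpolate at f = 1/2 with slerp weights a = sin((1−f)δ)/sin δ ≈ 0.660, b = sin(fδ)/sin δ ≈ 0.660.
p = a·p₁ + b·p₂ ≈ (0.403, -0.647, 0.647); φ = arcsin(p_z) ≈ 40.32°, λ = atan2(p_y, p_x) ≈ -58.08°.

≈ 40°N, 58°W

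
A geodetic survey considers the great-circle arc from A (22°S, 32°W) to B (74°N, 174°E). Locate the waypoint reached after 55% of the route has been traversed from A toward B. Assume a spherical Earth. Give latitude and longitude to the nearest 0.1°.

≈ (46.6°N, 43.8°W)

Convert each endpoint to a unit vector on the sphere (x = cos φ cos λ, y = cos φ sin λ, z = sin φ).
The central angle between the endpoints is δ = arccos(p₁·p₂) ≈ 2.202 rad (126.1°).
Interpolate at f = 0.55 with slerp weights a = sin((1−f)δ)/sin δ ≈ 1.036, b = sin(fδ)/sin δ ≈ 1.159.
p = a·p₁ + b·p₂ ≈ (0.497, -0.476, 0.726); φ = arcsin(p_z) ≈ 46.56°, λ = atan2(p_y, p_x) ≈ -43.75°.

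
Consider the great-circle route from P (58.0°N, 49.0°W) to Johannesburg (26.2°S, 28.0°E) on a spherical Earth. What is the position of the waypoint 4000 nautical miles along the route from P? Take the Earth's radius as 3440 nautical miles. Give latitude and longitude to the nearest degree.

≈ (8°N, 8°E)

From cos δ = sin φ₁ sin φ₂ + cos φ₁ cos φ₂ cos Δλ, the central angle is δ ≈ 1.842 rad (105.5°). The total great-circle distance is δ·R ≈ 1.842 × 3440 ≈ 6335 nmi, so the target fraction is f = 4000/6335 ≈ 0.631.
Interpolate at f ≈ 0.631 with slerp weights a = sin((1−f)δ)/sin δ ≈ 0.652, b = sin(fδ)/sin δ ≈ 0.953.
p = a·p₁ + b·p₂ ≈ (0.981, 0.141, 0.132); φ = arcsin(p_z) ≈ 7.58°, λ = atan2(p_y, p_x) ≈ 8.16°.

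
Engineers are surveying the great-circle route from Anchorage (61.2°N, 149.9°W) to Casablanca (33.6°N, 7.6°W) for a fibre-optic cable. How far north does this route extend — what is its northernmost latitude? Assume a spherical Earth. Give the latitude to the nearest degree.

≈ 76°N

The great circle lies in the plane with unit normal n̂ = (p₁ × p₂)/|p₁ × p₂|.
Here n̂_z ≈ +0.249; the vertex latitude is φ_max = arccos|n̂_z| ≈ 75.6°.
Check via Clairaut: cos φ_max = |cos φ₁| · sin C = cos(61.2°)·sin(31.1°) ≈ 0.249, again giving ≈ 75.6°.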